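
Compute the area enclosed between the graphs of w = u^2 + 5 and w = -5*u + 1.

Set the curves equal: u^2 + 5 = -5*u + 1, so u^2 + 5*u + 4 = 0, which factors as (u + 1)*(u + 4) = 0. The curves meet at u = -4, -1.
On [-4, -1], w = -5*u + 1 is on top; that piece has area ∫[-4,-1] (-(u^2 + 5*u + 4)) du = 9/2.

9/2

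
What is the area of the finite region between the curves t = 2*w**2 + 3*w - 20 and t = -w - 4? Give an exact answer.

72

Both boundary curves give t as a function of w, so integrate with respect to w. Setting them equal: 2*w**2 + 4*w - 16 = 0, i.e. 2*(w - 2)*(w + 4) = 0, so they meet at w = -4, 2.
For w in [-4, 2], t = 2*w**2 + 3*w - 20 is on the left; area = ∫[-4,2] (-(2*w**2 + 4*w - 16)) dw = 72.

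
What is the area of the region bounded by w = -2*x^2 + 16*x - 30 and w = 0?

Set the curves equal: -2*x^2 + 16*x - 30 = 0, so -2*x^2 + 16*x - 30 = 0, which factors as -2*(x - 5)*(x - 3) = 0. The curves meet at x = 3, 5.
On [3, 5], w = -2*x^2 + 16*x - 30 is on top; that piece has area ∫[3,5] (-2*x^2 + 16*x - 30) dx = 8/3.

8/3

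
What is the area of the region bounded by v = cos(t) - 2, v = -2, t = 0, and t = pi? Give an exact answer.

2

The difference (cos(t) - 2) - (-2) = cos(t) changes sign at t = pi/2 inside [0, pi], so split the integral there.
∫[0,pi/2] (cos(t)) dt = 1.
∫[pi/2,pi] (cos(t)) dt = -1; the area of that piece is 1.
Total area = 1 + 1 = 2.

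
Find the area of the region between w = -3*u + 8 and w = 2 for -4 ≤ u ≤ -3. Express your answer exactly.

33/2

On [-4, -3], (-3*u + 8) - (2) = -3*u + 6 is ≥ 0 throughout, so the area is a single integral of |-3*u + 6|.
∫[-4,-3] (-3*u + 6) du = 33/2.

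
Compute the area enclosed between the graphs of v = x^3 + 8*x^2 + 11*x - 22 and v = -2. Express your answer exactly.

Set the curves equal: x^3 + 8*x^2 + 11*x - 22 = -2, so x^3 + 8*x^2 + 11*x - 20 = 0, which factors as (x - 1)*(x + 4)*(x + 5) = 0. The curves meet at x = -5, -4, 1.
On [-5, -4], v = x^3 + 8*x^2 + 11*x - 22 is on top; that piece has area ∫[-5,-4] (x^3 + 8*x^2 + 11*x - 20) dx = 11/12.
On [-4, 1], v = -2 is on top; that piece has area ∫[-4,1] (-(x^3 + 8*x^2 + 11*x - 20)) dx = 875/12.
Total enclosed area = 11/12 + 875/12 = 443/6.

443/6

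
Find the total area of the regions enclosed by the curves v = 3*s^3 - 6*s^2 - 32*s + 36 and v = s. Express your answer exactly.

937/4

Set the curves equal: 3*s^3 - 6*s^2 - 32*s + 36 = s, so 3*s^3 - 6*s^2 - 33*s + 36 = 0, which factors as 3*(s - 4)*(s - 1)*(s + 3) = 0. The curves meet at s = -3, 1, 4.
On [-3, 1], v = 3*s^3 - 6*s^2 - 32*s + 36 is on top; that piece has area ∫[-3,1] (3*s^3 - 6*s^2 - 33*s + 36) ds = 160.
On [1, 4], v = s is on top; that piece has area ∫[1,4] (-(3*s^3 - 6*s^2 - 33*s + 36)) ds = 297/4.
Total enclosed area = 160 + 297/4 = 937/4.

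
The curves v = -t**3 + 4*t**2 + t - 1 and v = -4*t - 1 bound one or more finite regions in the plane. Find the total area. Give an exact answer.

443/6

Set the curves equal: -t**3 + 4*t**2 + t - 1 = -4*t - 1, so -t**3 + 4*t**2 + 5*t = 0, which factors as -t*(t - 5)*(t + 1) = 0. The curves meet at t = -1, 0, 5.
On [-1, 0], v = -4*t - 1 is on top; that piece has area ∫[-1,0] (-(-t**3 + 4*t**2 + 5*t)) dt = 11/12.
On [0, 5], v = -t**3 + 4*t**2 + t - 1 is on top; that piece has area ∫[0,5] (-t**3 + 4*t**2 + 5*t) dt = 875/12.
Total enclosed area = 11/12 + 875/12 = 443/6.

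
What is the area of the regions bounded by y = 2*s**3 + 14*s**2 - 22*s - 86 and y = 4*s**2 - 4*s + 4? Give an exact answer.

1136/3

Set the curves equal: 2*s**3 + 14*s**2 - 22*s - 86 = 4*s**2 - 4*s + 4, so 2*s**3 + 10*s**2 - 18*s - 90 = 0, which factors as 2*(s - 3)*(s + 3)*(s + 5) = 0. The curves meet at s = -5, -3, 3.
On [-5, -3], y = 2*s**3 + 14*s**2 - 22*s - 86 is on top; that piece has area ∫[-5,-3] (2*s**3 + 10*s**2 - 18*s - 90) ds = 56/3.
On [-3, 3], y = 4*s**2 - 4*s + 4 is on top; that piece has area ∫[-3,3] (-(2*s**3 + 10*s**2 - 18*s - 90)) ds = 360.
Total enclosed area = 56/3 + 360 = 1136/3.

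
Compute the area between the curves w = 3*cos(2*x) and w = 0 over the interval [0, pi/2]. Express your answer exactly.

3

The difference (3*cos(2*x)) - (0) = 3*cos(2*x) changes sign at x = pi/4 inside [0, pi/2], so split the integral there.
∫[0,pi/4] (3*cos(2*x)) dx = 3/2.
∫[pi/4,pi/2] (3*cos(2*x)) dx = -3/2; the area of that piece is 3/2.
Total area = 3/2 + 3/2 = 3.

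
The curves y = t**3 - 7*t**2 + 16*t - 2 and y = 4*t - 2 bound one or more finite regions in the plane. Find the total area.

71/6

Set the curves equal: t**3 - 7*t**2 + 16*t - 2 = 4*t - 2, so t**3 - 7*t**2 + 12*t = 0, which factors as t*(t - 4)*(t - 3) = 0. The curves meet at t = 0, 3, 4.
On [0, 3], y = t**3 - 7*t**2 + 16*t - 2 is on top; that piece has area ∫[0,3] (t**3 - 7*t**2 + 12*t) dt = 45/4.
On [3, 4], y = 4*t - 2 is on top; that piece has area ∫[3,4] (-(t**3 - 7*t**2 + 12*t)) dt = 7/12.
Total enclosed area = 45/4 + 7/12 = 71/6.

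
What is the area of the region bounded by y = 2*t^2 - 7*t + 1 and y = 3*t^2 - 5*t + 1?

4/3

Set the curves equal: 2*t^2 - 7*t + 1 = 3*t^2 - 5*t + 1, so -t^2 - 2*t = 0, which factors as -t*(t + 2) = 0. The curves meet at t = -2, 0.
On [-2, 0], y = 2*t^2 - 7*t + 1 is on top; that piece has area ∫[-2,0] (-t^2 - 2*t) dt = 4/3.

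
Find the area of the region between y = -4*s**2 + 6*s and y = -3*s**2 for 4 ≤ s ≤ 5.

On [4, 5], (-4*s**2 + 6*s) - (-3*s**2) = -s**2 + 6*s is ≥ 0 throughout, so the area is a single integral of |-s**2 + 6*s|.
∫[4,5] (-s**2 + 6*s) ds = 20/3.

20/3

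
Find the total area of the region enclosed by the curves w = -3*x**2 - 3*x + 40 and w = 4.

Set the curves equal: -3*x**2 - 3*x + 40 = 4, so -3*x**2 - 3*x + 36 = 0, which factors as -3*(x - 3)*(x + 4) = 0. The curves meet at x = -4, 3.
On [-4, 3], w = -3*x**2 - 3*x + 40 is on top; that piece has area ∫[-4,3] (-3*x**2 - 3*x + 36) dx = 343/2.

343/2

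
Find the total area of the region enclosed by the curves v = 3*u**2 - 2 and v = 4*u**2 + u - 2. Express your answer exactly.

1/6

Set the curves equal: 3*u**2 - 2 = 4*u**2 + u - 2, so -u**2 - u = 0, which factors as -u*(u + 1) = 0. The curves meet at u = -1, 0.
On [-1, 0], v = 3*u**2 - 2 is on top; that piece has area ∫[-1,0] (-u**2 - u) du = 1/6.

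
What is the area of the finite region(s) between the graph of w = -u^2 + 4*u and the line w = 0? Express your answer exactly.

The curve meets the u-axis where -u^2 + 4*u = 0, i.e. -u*(u - 4) = 0, at u = 0, 4.
On [0, 4] the curve lies above the axis; ∫[0,4] (-u^2 + 4*u) du = 32/3, giving area 32/3.

32/3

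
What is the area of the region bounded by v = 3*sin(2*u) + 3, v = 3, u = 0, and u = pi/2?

3

On [0, pi/2], (3*sin(2*u) + 3) - (3) = 3*sin(2*u) is ≥ 0 throughout, so the area is a single integral of |3*sin(2*u)|.
∫[0,pi/2] (3*sin(2*u)) du = 3.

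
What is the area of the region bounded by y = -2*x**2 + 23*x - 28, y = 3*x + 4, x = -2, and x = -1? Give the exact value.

On [-2, -1], (-2*x**2 + 23*x - 28) - (3*x + 4) = -2*x**2 + 20*x - 32 is ≤ 0 throughout, so the area is a single integral of |-2*x**2 + 20*x - 32|.
∫[-2,-1] (-2*x**2 + 20*x - 32) dx = -200/3; the area of that piece is 200/3.

200/3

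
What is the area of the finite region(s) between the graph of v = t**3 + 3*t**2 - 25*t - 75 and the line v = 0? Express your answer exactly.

The curve meets the t-axis where t**3 + 3*t**2 - 25*t - 75 = 0, i.e. (t - 5)*(t + 3)*(t + 5) = 0, at t = -5, -3, 5.
On [-5, -3] the curve lies above the axis; ∫[-5,-3] (t**3 + 3*t**2 - 25*t - 75) dt = 12, giving area 12.
On [-3, 5] the curve lies below the axis; ∫[-3,5] (t**3 + 3*t**2 - 25*t - 75) dt = -512, giving area 512.
Total area = 12 + 512 = 524.

524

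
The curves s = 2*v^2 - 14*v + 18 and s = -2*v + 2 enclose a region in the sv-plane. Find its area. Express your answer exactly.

Both boundary curves give s as a function of v, so integrate with respect to v. Setting them equal: 2*v^2 - 12*v + 16 = 0, i.e. 2*(v - 4)*(v - 2) = 0, so they meet at v = 2, 4.
For v in [2, 4], s = 2*v^2 - 14*v + 18 is on the left; area = ∫[2,4] (-(2*v^2 - 12*v + 16)) dv = 8/3.

8/3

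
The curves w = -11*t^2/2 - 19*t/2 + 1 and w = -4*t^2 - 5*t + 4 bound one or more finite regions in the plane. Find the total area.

1/4

Set the curves equal: -11*t^2/2 - 19*t/2 + 1 = -4*t^2 - 5*t + 4, so -3*t^2/2 - 9*t/2 - 3 = 0, which factors as -3*(t + 1)*(t + 2)/2 = 0. The curves meet at t = -2, -1.
On [-2, -1], w = -11*t^2/2 - 19*t/2 + 1 is on top; that piece has area ∫[-2,-1] (-3*t^2/2 - 9*t/2 - 3) dt = 1/4.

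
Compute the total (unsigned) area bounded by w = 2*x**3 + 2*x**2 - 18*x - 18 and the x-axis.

296/3

The curve meets the x-axis where 2*x**3 + 2*x**2 - 18*x - 18 = 0, i.e. 2*(x - 3)*(x + 1)*(x + 3) = 0, at x = -3, -1, 3.
On [-3, -1] the curve lies above the axis; ∫[-3,-1] (2*x**3 + 2*x**2 - 18*x - 18) dx = 40/3, giving area 40/3.
On [-1, 3] the curve lies below the axis; ∫[-1,3] (2*x**3 + 2*x**2 - 18*x - 18) dx = -256/3, giving area 256/3.
Total area = 40/3 + 256/3 = 296/3.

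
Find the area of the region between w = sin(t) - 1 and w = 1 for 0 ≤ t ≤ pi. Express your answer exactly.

On [0, pi], (sin(t) - 1) - (1) = sin(t) - 2 is ≤ 0 throughout, so the area is a single integral of |sin(t) - 2|.
∫[0,pi] (sin(t) - 2) dt = 2 - 2*pi; the area of that piece is -2 + 2*pi.

-2 + 2*pi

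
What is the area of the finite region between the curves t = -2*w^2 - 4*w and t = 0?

Both boundary curves give t as a function of w, so integrate with respect to w. Setting them equal: -2*w^2 - 4*w = 0, i.e. -2*w*(w + 2) = 0, so they meet at w = -2, 0.
For w in [-2, 0], t = -2*w^2 - 4*w is on the right; area = ∫[-2,0] (-2*w^2 - 4*w) dw = 8/3.

8/3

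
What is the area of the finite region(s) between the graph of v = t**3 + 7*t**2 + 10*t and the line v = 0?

253/12

The curve meets the t-axis where t**3 + 7*t**2 + 10*t = 0, i.e. t*(t + 2)*(t + 5) = 0, at t = -5, -2, 0.
On [-5, -2] the curve lies above the axis; ∫[-5,-2] (t**3 + 7*t**2 + 10*t) dt = 63/4, giving area 63/4.
On [-2, 0] the curve lies below the axis; ∫[-2,0] (t**3 + 7*t**2 + 10*t) dt = -16/3, giving area 16/3.
Total area = 63/4 + 16/3 = 253/12.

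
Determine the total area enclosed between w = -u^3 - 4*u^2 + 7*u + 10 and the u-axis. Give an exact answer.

The curve meets the u-axis where -u^3 - 4*u^2 + 7*u + 10 = 0, i.e. -(u - 2)*(u + 1)*(u + 5) = 0, at u = -5, -1, 2.
On [-5, -1] the curve lies below the axis; ∫[-5,-1] (-u^3 - 4*u^2 + 7*u + 10) du = -160/3, giving area 160/3.
On [-1, 2] the curve lies above the axis; ∫[-1,2] (-u^3 - 4*u^2 + 7*u + 10) du = 99/4, giving area 99/4.
Total area = 160/3 + 99/4 = 937/12.

937/12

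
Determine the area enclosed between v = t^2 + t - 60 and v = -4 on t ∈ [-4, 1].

On [-4, 1], (t^2 + t - 60) - (-4) = t^2 + t - 56 is ≤ 0 throughout, so the area is a single integral of |t^2 + t - 56|.
∫[-4,1] (t^2 + t - 56) dt = -1595/6; the area of that piece is 1595/6.

1595/6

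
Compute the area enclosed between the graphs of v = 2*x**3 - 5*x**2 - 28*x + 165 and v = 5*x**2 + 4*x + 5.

5137/6

Set the curves equal: 2*x**3 - 5*x**2 - 28*x + 165 = 5*x**2 + 4*x + 5, so 2*x**3 - 10*x**2 - 32*x + 160 = 0, which factors as 2*(x - 5)*(x - 4)*(x + 4) = 0. The curves meet at x = -4, 4, 5.
On [-4, 4], v = 2*x**3 - 5*x**2 - 28*x + 165 is on top; that piece has area ∫[-4,4] (2*x**3 - 10*x**2 - 32*x + 160) dx = 2560/3.
On [4, 5], v = 5*x**2 + 4*x + 5 is on top; that piece has area ∫[4,5] (-(2*x**3 - 10*x**2 - 32*x + 160)) dx = 17/6.
Total enclosed area = 2560/3 + 17/6 = 5137/6.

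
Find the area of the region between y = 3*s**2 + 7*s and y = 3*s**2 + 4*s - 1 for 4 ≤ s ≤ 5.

29/2

On [4, 5], (3*s**2 + 7*s) - (3*s**2 + 4*s - 1) = 3*s + 1 is ≥ 0 throughout, so the area is a single integral of |3*s + 1|.
∫[4,5] (3*s + 1) ds = 29/2.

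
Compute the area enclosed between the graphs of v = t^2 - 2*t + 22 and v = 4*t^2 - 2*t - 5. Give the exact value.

108

Set the curves equal: t^2 - 2*t + 22 = 4*t^2 - 2*t - 5, so -3*t^2 + 27 = 0, which factors as -3*(t - 3)*(t + 3) = 0. The curves meet at t = -3, 3.
On [-3, 3], v = t^2 - 2*t + 22 is on top; that piece has area ∫[-3,3] (-3*t^2 + 27) dt = 108.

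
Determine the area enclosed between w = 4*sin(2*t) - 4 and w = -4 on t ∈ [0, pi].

8

The difference (4*sin(2*t) - 4) - (-4) = 4*sin(2*t) changes sign at t = pi/2 inside [0, pi], so split the integral there.
∫[0,pi/2] (4*sin(2*t)) dt = 4.
∫[pi/2,pi] (4*sin(2*t)) dt = -4; the area of that piece is 4.
Total area = 4 + 4 = 8.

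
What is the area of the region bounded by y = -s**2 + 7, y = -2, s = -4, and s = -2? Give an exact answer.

The difference (-s**2 + 7) - (-2) = -s**2 + 9 changes sign at s = -3 inside [-4, -2], so split the integral there.
∫[-4,-3] (-s**2 + 9) ds = -10/3; the area of that piece is 10/3.
∫[-3,-2] (-s**2 + 9) ds = 8/3.
Total area = 10/3 + 8/3 = 6.

6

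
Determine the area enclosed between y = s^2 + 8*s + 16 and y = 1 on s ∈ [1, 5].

On [1, 5], (s^2 + 8*s + 16) - (1) = s^2 + 8*s + 15 is ≥ 0 throughout, so the area is a single integral of |s^2 + 8*s + 15|.
∫[1,5] (s^2 + 8*s + 15) ds = 592/3.

592/3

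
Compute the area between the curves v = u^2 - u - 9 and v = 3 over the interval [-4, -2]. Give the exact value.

The difference (u^2 - u - 9) - (3) = u^2 - u - 12 changes sign at u = -3 inside [-4, -2], so split the integral there.
∫[-4,-3] (u^2 - u - 12) du = 23/6.
∫[-3,-2] (u^2 - u - 12) du = -19/6; the area of that piece is 19/6.
Total area = 23/6 + 19/6 = 7.

7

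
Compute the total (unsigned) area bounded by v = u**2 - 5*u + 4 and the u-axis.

The curve meets the u-axis where u**2 - 5*u + 4 = 0, i.e. (u - 4)*(u - 1) = 0, at u = 1, 4.
On [1, 4] the curve lies below the axis; ∫[1,4] (u**2 - 5*u + 4) du = -9/2, giving area 9/2.

9/2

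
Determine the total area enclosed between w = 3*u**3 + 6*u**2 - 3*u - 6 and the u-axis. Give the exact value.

37/4

The curve meets the u-axis where 3*u**3 + 6*u**2 - 3*u - 6 = 0, i.e. 3*(u - 1)*(u + 1)*(u + 2) = 0, at u = -2, -1, 1.
On [-2, -1] the curve lies above the axis; ∫[-2,-1] (3*u**3 + 6*u**2 - 3*u - 6) du = 5/4, giving area 5/4.
On [-1, 1] the curve lies below the axis; ∫[-1,1] (3*u**3 + 6*u**2 - 3*u - 6) du = -8, giving area 8.
Total area = 5/4 + 8 = 37/4.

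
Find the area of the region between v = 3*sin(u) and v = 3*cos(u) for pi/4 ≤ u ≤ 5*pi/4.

On [pi/4, 5*pi/4], (3*sin(u)) - (3*cos(u)) = 3*sin(u) - 3*cos(u) is ≥ 0 throughout, so the area is a single integral of |3*sin(u) - 3*cos(u)|.
∫[pi/4,5*pi/4] (3*sin(u) - 3*cos(u)) du = 6*sqrt(2).

6*sqrt(2)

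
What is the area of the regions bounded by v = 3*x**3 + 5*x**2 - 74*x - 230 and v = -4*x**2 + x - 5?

Set the curves equal: 3*x**3 + 5*x**2 - 74*x - 230 = -4*x**2 + x - 5, so 3*x**3 + 9*x**2 - 75*x - 225 = 0, which factors as 3*(x - 5)*(x + 3)*(x + 5) = 0. The curves meet at x = -5, -3, 5.
On [-5, -3], v = 3*x**3 + 5*x**2 - 74*x - 230 is on top; that piece has area ∫[-5,-3] (3*x**3 + 9*x**2 - 75*x - 225) dx = 36.
On [-3, 5], v = -4*x**2 + x - 5 is on top; that piece has area ∫[-3,5] (-(3*x**3 + 9*x**2 - 75*x - 225)) dx = 1536.
Total enclosed area = 36 + 1536 = 1572.

1572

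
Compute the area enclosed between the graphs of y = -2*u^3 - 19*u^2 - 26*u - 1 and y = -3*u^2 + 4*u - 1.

253/6

Set the curves equal: -2*u^3 - 19*u^2 - 26*u - 1 = -3*u^2 + 4*u - 1, so -2*u^3 - 16*u^2 - 30*u = 0, which factors as -2*u*(u + 3)*(u + 5) = 0. The curves meet at u = -5, -3, 0.
On [-5, -3], y = -3*u^2 + 4*u - 1 is on top; that piece has area ∫[-5,-3] (-(-2*u^3 - 16*u^2 - 30*u)) du = 32/3.
On [-3, 0], y = -2*u^3 - 19*u^2 - 26*u - 1 is on top; that piece has area ∫[-3,0] (-2*u^3 - 16*u^2 - 30*u) du = 63/2.
Total enclosed area = 32/3 + 63/2 = 253/6.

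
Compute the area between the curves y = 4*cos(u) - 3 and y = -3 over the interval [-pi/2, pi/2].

On [-pi/2, pi/2], (4*cos(u) - 3) - (-3) = 4*cos(u) is ≥ 0 throughout, so the area is a single integral of |4*cos(u)|.
∫[-pi/2,pi/2] (4*cos(u)) du = 8.

8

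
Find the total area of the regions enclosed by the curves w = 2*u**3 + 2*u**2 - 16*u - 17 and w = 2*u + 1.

296/3

Set the curves equal: 2*u**3 + 2*u**2 - 16*u - 17 = 2*u + 1, so 2*u**3 + 2*u**2 - 18*u - 18 = 0, which factors as 2*(u - 3)*(u + 1)*(u + 3) = 0. The curves meet at u = -3, -1, 3.
On [-3, -1], w = 2*u**3 + 2*u**2 - 16*u - 17 is on top; that piece has area ∫[-3,-1] (2*u**3 + 2*u**2 - 18*u - 18) du = 40/3.
On [-1, 3], w = 2*u + 1 is on top; that piece has area ∫[-1,3] (-(2*u**3 + 2*u**2 - 18*u - 18)) du = 256/3.
Total enclosed area = 40/3 + 256/3 = 296/3.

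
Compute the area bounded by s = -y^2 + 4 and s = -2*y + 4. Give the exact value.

4/3

Both boundary curves give s as a function of y, so integrate with respect to y. Setting them equal: -y^2 + 2*y = 0, i.e. -y*(y - 2) = 0, so they meet at y = 0, 2.
For y in [0, 2], s = -y^2 + 4 is on the right; area = ∫[0,2] (-y^2 + 2*y) dy = 4/3.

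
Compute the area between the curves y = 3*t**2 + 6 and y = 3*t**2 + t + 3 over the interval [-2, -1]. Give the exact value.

9/2

On [-2, -1], (3*t**2 + 6) - (3*t**2 + t + 3) = -t + 3 is ≥ 0 throughout, so the area is a single integral of |-t + 3|.
∫[-2,-1] (-t + 3) dt = 9/2.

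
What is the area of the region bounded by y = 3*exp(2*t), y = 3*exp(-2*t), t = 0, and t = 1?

On [0, 1], (3*exp(2*t)) - (3*exp(-2*t)) = 3*exp(2*t) - 3*exp(-2*t) is ≥ 0 throughout, so the area is a single integral of |3*exp(2*t) - 3*exp(-2*t)|.
∫[0,1] (3*exp(2*t) - 3*exp(-2*t)) dt = -3 + 3*exp(-2)/2 + 3*exp(2)/2.

-3 + 3*exp(-2)/2 + 3*exp(2)/2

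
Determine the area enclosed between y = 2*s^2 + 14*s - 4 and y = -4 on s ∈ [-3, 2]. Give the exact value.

235/3

The difference (2*s^2 + 14*s - 4) - (-4) = 2*s^2 + 14*s changes sign at s = 0 inside [-3, 2], so split the integral there.
∫[-3,0] (2*s^2 + 14*s) ds = -45; the area of that piece is 45.
∫[0,2] (2*s^2 + 14*s) ds = 100/3.
Total area = 45 + 100/3 = 235/3.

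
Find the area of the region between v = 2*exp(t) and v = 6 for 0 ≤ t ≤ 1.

8 - 2*exp(1)

On [0, 1], (2*exp(t)) - (6) = 2*exp(t) - 6 is ≤ 0 throughout, so the area is a single integral of |2*exp(t) - 6|.
∫[0,1] (2*exp(t) - 6) dt = -8 + 2*exp(1); the area of that piece is 8 - 2*exp(1).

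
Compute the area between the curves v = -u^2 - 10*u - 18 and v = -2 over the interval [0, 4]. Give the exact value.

496/3

On [0, 4], (-u^2 - 10*u - 18) - (-2) = -u^2 - 10*u - 16 is ≤ 0 throughout, so the area is a single integral of |-u^2 - 10*u - 16|.
∫[0,4] (-u^2 - 10*u - 16) du = -496/3; the area of that piece is 496/3.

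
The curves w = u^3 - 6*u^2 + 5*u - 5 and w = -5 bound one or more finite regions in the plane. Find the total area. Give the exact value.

131/4

Set the curves equal: u^3 - 6*u^2 + 5*u - 5 = -5, so u^3 - 6*u^2 + 5*u = 0, which factors as u*(u - 5)*(u - 1) = 0. The curves meet at u = 0, 1, 5.
On [0, 1], w = u^3 - 6*u^2 + 5*u - 5 is on top; that piece has area ∫[0,1] (u^3 - 6*u^2 + 5*u) du = 3/4.
On [1, 5], w = -5 is on top; that piece has area ∫[1,5] (-(u^3 - 6*u^2 + 5*u)) du = 32.
Total enclosed area = 3/4 + 32 = 131/4.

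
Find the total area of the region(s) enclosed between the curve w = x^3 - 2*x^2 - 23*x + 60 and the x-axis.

5137/12

The curve meets the x-axis where x^3 - 2*x^2 - 23*x + 60 = 0, i.e. (x - 4)*(x - 3)*(x + 5) = 0, at x = -5, 3, 4.
On [-5, 3] the curve lies above the axis; ∫[-5,3] (x^3 - 2*x^2 - 23*x + 60) dx = 1280/3, giving area 1280/3.
On [3, 4] the curve lies below the axis; ∫[3,4] (x^3 - 2*x^2 - 23*x + 60) dx = -17/12, giving area 17/12.
Total area = 1280/3 + 17/12 = 5137/12.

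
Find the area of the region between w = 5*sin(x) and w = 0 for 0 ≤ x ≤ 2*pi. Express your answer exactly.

20

The difference (5*sin(x)) - (0) = 5*sin(x) changes sign at x = pi inside [0, 2*pi], so split the integral there.
∫[0,pi] (5*sin(x)) dx = 10.
∫[pi,2*pi] (5*sin(x)) dx = -10; the area of that piece is 10.
Total area = 10 + 10 = 20.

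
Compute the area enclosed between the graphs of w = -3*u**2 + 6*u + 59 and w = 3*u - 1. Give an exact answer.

Set the curves equal: -3*u**2 + 6*u + 59 = 3*u - 1, so -3*u**2 + 3*u + 60 = 0, which factors as -3*(u - 5)*(u + 4) = 0. The curves meet at u = -4, 5.
On [-4, 5], w = -3*u**2 + 6*u + 59 is on top; that piece has area ∫[-4,5] (-3*u**2 + 3*u + 60) du = 729/2.

729/2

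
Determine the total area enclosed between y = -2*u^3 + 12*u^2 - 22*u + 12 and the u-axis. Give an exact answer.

1

The curve meets the u-axis where -2*u^3 + 12*u^2 - 22*u + 12 = 0, i.e. -2*(u - 3)*(u - 2)*(u - 1) = 0, at u = 1, 2, 3.
On [1, 2] the curve lies below the axis; ∫[1,2] (-2*u^3 + 12*u^2 - 22*u + 12) du = -1/2, giving area 1/2.
On [2, 3] the curve lies above the axis; ∫[2,3] (-2*u^3 + 12*u^2 - 22*u + 12) du = 1/2, giving area 1/2.
Total area = 1/2 + 1/2 = 1.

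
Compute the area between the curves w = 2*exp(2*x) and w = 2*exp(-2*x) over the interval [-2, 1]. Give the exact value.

-4 + exp(-4) + exp(-2) + exp(2) + exp(4)

The difference (2*exp(2*x)) - (2*exp(-2*x)) = 2*exp(2*x) - 2*exp(-2*x) changes sign at x = 0 inside [-2, 1], so split the integral there.
∫[-2,0] (2*exp(2*x) - 2*exp(-2*x)) dx = -exp(4) - exp(-4) + 2; the area of that piece is -2 + exp(-4) + exp(4).
∫[0,1] (2*exp(2*x) - 2*exp(-2*x)) dx = -2 + exp(-2) + exp(2).
Total area = (-2 + exp(-4) + exp(4)) + (-2 + exp(-2) + exp(2)) = -4 + exp(-4) + exp(-2) + exp(2) + exp(4).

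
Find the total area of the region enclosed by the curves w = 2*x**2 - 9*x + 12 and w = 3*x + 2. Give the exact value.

64/3

Set the curves equal: 2*x**2 - 9*x + 12 = 3*x + 2, so 2*x**2 - 12*x + 10 = 0, which factors as 2*(x - 5)*(x - 1) = 0. The curves meet at x = 1, 5.
On [1, 5], w = 3*x + 2 is on top; that piece has area ∫[1,5] (-(2*x**2 - 12*x + 10)) dx = 64/3.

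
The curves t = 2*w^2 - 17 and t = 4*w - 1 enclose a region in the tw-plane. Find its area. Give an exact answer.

72

Both boundary curves give t as a function of w, so integrate with respect to w. Setting them equal: 2*w^2 - 4*w - 16 = 0, i.e. 2*(w - 4)*(w + 2) = 0, so they meet at w = -2, 4.
For w in [-2, 4], t = 2*w^2 - 17 is on the left; area = ∫[-2,4] (-(2*w^2 - 4*w - 16)) dw = 72.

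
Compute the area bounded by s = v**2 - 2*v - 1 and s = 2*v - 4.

4/3

Both boundary curves give s as a function of v, so integrate with respect to v. Setting them equal: v**2 - 4*v + 3 = 0, i.e. (v - 3)*(v - 1) = 0, so they meet at v = 1, 3.
For v in [1, 3], s = v**2 - 2*v - 1 is on the left; area = ∫[1,3] (-(v**2 - 4*v + 3)) dv = 4/3.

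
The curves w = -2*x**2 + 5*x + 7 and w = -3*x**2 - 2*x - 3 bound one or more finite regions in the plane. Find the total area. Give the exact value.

9/2

Set the curves equal: -2*x**2 + 5*x + 7 = -3*x**2 - 2*x - 3, so x**2 + 7*x + 10 = 0, which factors as (x + 2)*(x + 5) = 0. The curves meet at x = -5, -2.
On [-5, -2], w = -3*x**2 - 2*x - 3 is on top; that piece has area ∫[-5,-2] (-(x**2 + 7*x + 10)) dx = 9/2.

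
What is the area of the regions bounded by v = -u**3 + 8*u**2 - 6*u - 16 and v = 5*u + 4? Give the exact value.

443/6

Set the curves equal: -u**3 + 8*u**2 - 6*u - 16 = 5*u + 4, so -u**3 + 8*u**2 - 11*u - 20 = 0, which factors as -(u - 5)*(u - 4)*(u + 1) = 0. The curves meet at u = -1, 4, 5.
On [-1, 4], v = 5*u + 4 is on top; that piece has area ∫[-1,4] (-(-u**3 + 8*u**2 - 11*u - 20)) du = 875/12.
On [4, 5], v = -u**3 + 8*u**2 - 6*u - 16 is on top; that piece has area ∫[4,5] (-u**3 + 8*u**2 - 11*u - 20) du = 11/12.
Total enclosed area = 875/12 + 11/12 = 443/6.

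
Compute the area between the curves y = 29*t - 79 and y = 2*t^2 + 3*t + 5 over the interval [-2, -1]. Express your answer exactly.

On [-2, -1], (29*t - 79) - (2*t^2 + 3*t + 5) = -2*t^2 + 26*t - 84 is ≤ 0 throughout, so the area is a single integral of |-2*t^2 + 26*t - 84|.
∫[-2,-1] (-2*t^2 + 26*t - 84) dt = -383/3; the area of that piece is 383/3.

383/3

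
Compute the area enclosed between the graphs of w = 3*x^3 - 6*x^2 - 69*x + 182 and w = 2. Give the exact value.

Set the curves equal: 3*x^3 - 6*x^2 - 69*x + 182 = 2, so 3*x^3 - 6*x^2 - 69*x + 180 = 0, which factors as 3*(x - 4)*(x - 3)*(x + 5) = 0. The curves meet at x = -5, 3, 4.
On [-5, 3], w = 3*x^3 - 6*x^2 - 69*x + 182 is on top; that piece has area ∫[-5,3] (3*x^3 - 6*x^2 - 69*x + 180) dx = 1280.
On [3, 4], w = 2 is on top; that piece has area ∫[3,4] (-(3*x^3 - 6*x^2 - 69*x + 180)) dx = 17/4.
Total enclosed area = 1280 + 17/4 = 5137/4.

5137/4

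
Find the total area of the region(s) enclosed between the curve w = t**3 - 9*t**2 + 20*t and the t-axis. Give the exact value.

131/4

The curve meets the t-axis where t**3 - 9*t**2 + 20*t = 0, i.e. t*(t - 5)*(t - 4) = 0, at t = 0, 4, 5.
On [0, 4] the curve lies above the axis; ∫[0,4] (t**3 - 9*t**2 + 20*t) dt = 32, giving area 32.
On [4, 5] the curve lies below the axis; ∫[4,5] (t**3 - 9*t**2 + 20*t) dt = -3/4, giving area 3/4.
Total area = 32 + 3/4 = 131/4.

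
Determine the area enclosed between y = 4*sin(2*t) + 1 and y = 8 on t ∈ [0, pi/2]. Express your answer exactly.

On [0, pi/2], (4*sin(2*t) + 1) - (8) = 4*sin(2*t) - 7 is ≤ 0 throughout, so the area is a single integral of |4*sin(2*t) - 7|.
∫[0,pi/2] (4*sin(2*t) - 7) dt = 4 - 7*pi/2; the area of that piece is -4 + 7*pi/2.

-4 + 7*pi/2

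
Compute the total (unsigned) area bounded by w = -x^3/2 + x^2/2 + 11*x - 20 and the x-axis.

The curve meets the x-axis where -x^3/2 + x^2/2 + 11*x - 20 = 0, i.e. -(x - 4)*(x - 2)*(x + 5)/2 = 0, at x = -5, 2, 4.
On [-5, 2] the curve lies below the axis; ∫[-5,2] (-x^3/2 + x^2/2 + 11*x - 20) dx = -3773/24, giving area 3773/24.
On [2, 4] the curve lies above the axis; ∫[2,4] (-x^3/2 + x^2/2 + 11*x - 20) dx = 16/3, giving area 16/3.
Total area = 3773/24 + 16/3 = 3901/24.

3901/24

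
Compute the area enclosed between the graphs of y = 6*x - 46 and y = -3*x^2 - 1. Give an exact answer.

Set the curves equal: 6*x - 46 = -3*x^2 - 1, so 3*x^2 + 6*x - 45 = 0, which factors as 3*(x - 3)*(x + 5) = 0. The curves meet at x = -5, 3.
On [-5, 3], y = -3*x^2 - 1 is on top; that piece has area ∫[-5,3] (-(3*x^2 + 6*x - 45)) dx = 256.

256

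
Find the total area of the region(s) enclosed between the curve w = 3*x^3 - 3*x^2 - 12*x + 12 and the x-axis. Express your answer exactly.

71/2

The curve meets the x-axis where 3*x^3 - 3*x^2 - 12*x + 12 = 0, i.e. 3*(x - 2)*(x - 1)*(x + 2) = 0, at x = -2, 1, 2.
On [-2, 1] the curve lies above the axis; ∫[-2,1] (3*x^3 - 3*x^2 - 12*x + 12) dx = 135/4, giving area 135/4.
On [1, 2] the curve lies below the axis; ∫[1,2] (3*x^3 - 3*x^2 - 12*x + 12) dx = -7/4, giving area 7/4.
Total area = 135/4 + 7/4 = 71/2.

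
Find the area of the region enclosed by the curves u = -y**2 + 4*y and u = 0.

32/3

Both boundary curves give u as a function of y, so integrate with respect to y. Setting them equal: -y**2 + 4*y = 0, i.e. -y*(y - 4) = 0, so they meet at y = 0, 4.
For y in [0, 4], u = -y**2 + 4*y is on the right; area = ∫[0,4] (-y**2 + 4*y) dy = 32/3.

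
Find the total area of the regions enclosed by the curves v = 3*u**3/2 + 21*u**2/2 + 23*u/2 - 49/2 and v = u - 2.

Set the curves equal: 3*u**3/2 + 21*u**2/2 + 23*u/2 - 49/2 = u - 2, so 3*u**3/2 + 21*u**2/2 + 21*u/2 - 45/2 = 0, which factors as 3*(u - 1)*(u + 3)*(u + 5)/2 = 0. The curves meet at u = -5, -3, 1.
On [-5, -3], v = 3*u**3/2 + 21*u**2/2 + 23*u/2 - 49/2 is on top; that piece has area ∫[-5,-3] (3*u**3/2 + 21*u**2/2 + 21*u/2 - 45/2) du = 10.
On [-3, 1], v = u - 2 is on top; that piece has area ∫[-3,1] (-(3*u**3/2 + 21*u**2/2 + 21*u/2 - 45/2)) du = 64.
Total enclosed area = 10 + 64 = 74.

74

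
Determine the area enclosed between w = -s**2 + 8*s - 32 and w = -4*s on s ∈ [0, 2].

On [0, 2], (-s**2 + 8*s - 32) - (-4*s) = -s**2 + 12*s - 32 is ≤ 0 throughout, so the area is a single integral of |-s**2 + 12*s - 32|.
∫[0,2] (-s**2 + 12*s - 32) ds = -128/3; the area of that piece is 128/3.

128/3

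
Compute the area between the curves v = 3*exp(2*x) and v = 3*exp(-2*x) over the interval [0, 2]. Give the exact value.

-3 + 3*exp(-4)/2 + 3*exp(4)/2

On [0, 2], (3*exp(2*x)) - (3*exp(-2*x)) = 3*exp(2*x) - 3*exp(-2*x) is ≥ 0 throughout, so the area is a single integral of |3*exp(2*x) - 3*exp(-2*x)|.
∫[0,2] (3*exp(2*x) - 3*exp(-2*x)) dx = -3 + 3*exp(-4)/2 + 3*exp(4)/2.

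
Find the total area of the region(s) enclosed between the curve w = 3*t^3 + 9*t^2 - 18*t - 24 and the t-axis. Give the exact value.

243/2

The curve meets the t-axis where 3*t^3 + 9*t^2 - 18*t - 24 = 0, i.e. 3*(t - 2)*(t + 1)*(t + 4) = 0, at t = -4, -1, 2.
On [-4, -1] the curve lies above the axis; ∫[-4,-1] (3*t^3 + 9*t^2 - 18*t - 24) dt = 243/4, giving area 243/4.
On [-1, 2] the curve lies below the axis; ∫[-1,2] (3*t^3 + 9*t^2 - 18*t - 24) dt = -243/4, giving area 243/4.
Total area = 243/4 + 243/4 = 243/2.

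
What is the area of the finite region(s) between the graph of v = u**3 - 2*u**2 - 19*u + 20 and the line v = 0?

2521/12

The curve meets the u-axis where u**3 - 2*u**2 - 19*u + 20 = 0, i.e. (u - 5)*(u - 1)*(u + 4) = 0, at u = -4, 1, 5.
On [-4, 1] the curve lies above the axis; ∫[-4,1] (u**3 - 2*u**2 - 19*u + 20) du = 1625/12, giving area 1625/12.
On [1, 5] the curve lies below the axis; ∫[1,5] (u**3 - 2*u**2 - 19*u + 20) du = -224/3, giving area 224/3.
Total area = 1625/12 + 224/3 = 2521/12.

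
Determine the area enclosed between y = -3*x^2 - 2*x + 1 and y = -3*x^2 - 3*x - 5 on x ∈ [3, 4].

19/2

On [3, 4], (-3*x^2 - 2*x + 1) - (-3*x^2 - 3*x - 5) = x + 6 is ≥ 0 throughout, so the area is a single integral of |x + 6|.
∫[3,4] (x + 6) dx = 19/2.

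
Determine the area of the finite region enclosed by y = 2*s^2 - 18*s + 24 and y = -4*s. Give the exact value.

1/3

Set the curves equal: 2*s^2 - 18*s + 24 = -4*s, so 2*s^2 - 14*s + 24 = 0, which factors as 2*(s - 4)*(s - 3) = 0. The curves meet at s = 3, 4.
On [3, 4], y = -4*s is on top; that piece has area ∫[3,4] (-(2*s^2 - 14*s + 24)) ds = 1/3.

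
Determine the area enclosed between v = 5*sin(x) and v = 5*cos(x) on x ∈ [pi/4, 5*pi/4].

10*sqrt(2)

On [pi/4, 5*pi/4], (5*sin(x)) - (5*cos(x)) = 5*sin(x) - 5*cos(x) is ≥ 0 throughout, so the area is a single integral of |5*sin(x) - 5*cos(x)|.
∫[pi/4,5*pi/4] (5*sin(x) - 5*cos(x)) dx = 10*sqrt(2).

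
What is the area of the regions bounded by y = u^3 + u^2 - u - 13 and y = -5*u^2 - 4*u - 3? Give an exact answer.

81/2

Set the curves equal: u^3 + u^2 - u - 13 = -5*u^2 - 4*u - 3, so u^3 + 6*u^2 + 3*u - 10 = 0, which factors as (u - 1)*(u + 2)*(u + 5) = 0. The curves meet at u = -5, -2, 1.
On [-5, -2], y = u^3 + u^2 - u - 13 is on top; that piece has area ∫[-5,-2] (u^3 + 6*u^2 + 3*u - 10) du = 81/4.
On [-2, 1], y = -5*u^2 - 4*u - 3 is on top; that piece has area ∫[-2,1] (-(u^3 + 6*u^2 + 3*u - 10)) du = 81/4.
Total enclosed area = 81/4 + 81/4 = 81/2.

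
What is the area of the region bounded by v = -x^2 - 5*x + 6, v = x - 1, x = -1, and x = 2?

53/3

The difference (-x^2 - 5*x + 6) - (x - 1) = -x^2 - 6*x + 7 changes sign at x = 1 inside [-1, 2], so split the integral there.
∫[-1,1] (-x^2 - 6*x + 7) dx = 40/3.
∫[1,2] (-x^2 - 6*x + 7) dx = -13/3; the area of that piece is 13/3.
Total area = 40/3 + 13/3 = 53/3.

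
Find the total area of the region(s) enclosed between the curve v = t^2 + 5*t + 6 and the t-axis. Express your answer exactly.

1/6

The curve meets the t-axis where t^2 + 5*t + 6 = 0, i.e. (t + 2)*(t + 3) = 0, at t = -3, -2.
On [-3, -2] the curve lies below the axis; ∫[-3,-2] (t^2 + 5*t + 6) dt = -1/6, giving area 1/6.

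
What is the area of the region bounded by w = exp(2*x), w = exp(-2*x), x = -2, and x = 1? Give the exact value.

-2 + exp(-4)/2 + exp(-2)/2 + exp(2)/2 + exp(4)/2

The difference (exp(2*x)) - (exp(-2*x)) = exp(2*x) - exp(-2*x) changes sign at x = 0 inside [-2, 1], so split the integral there.
∫[-2,0] (exp(2*x) - exp(-2*x)) dx = -exp(4)/2 - exp(-4)/2 + 1; the area of that piece is -1 + exp(-4)/2 + exp(4)/2.
∫[0,1] (exp(2*x) - exp(-2*x)) dx = -1 + exp(-2)/2 + exp(2)/2.
Total area = (-1 + exp(-4)/2 + exp(4)/2) + (-1 + exp(-2)/2 + exp(2)/2) = -2 + exp(-4)/2 + exp(-2)/2 + exp(2)/2 + exp(4)/2.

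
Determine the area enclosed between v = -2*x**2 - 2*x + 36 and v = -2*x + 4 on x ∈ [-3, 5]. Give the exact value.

172

The difference (-2*x**2 - 2*x + 36) - (-2*x + 4) = -2*x**2 + 32 changes sign at x = 4 inside [-3, 5], so split the integral there.
∫[-3,4] (-2*x**2 + 32) dx = 490/3.
∫[4,5] (-2*x**2 + 32) dx = -26/3; the area of that piece is 26/3.
Total area = 490/3 + 26/3 = 172.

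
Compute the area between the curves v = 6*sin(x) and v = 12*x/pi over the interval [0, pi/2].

On [0, pi/2], (6*sin(x)) - (12*x/pi) = -12*x/pi + 6*sin(x) is ≥ 0 throughout, so the area is a single integral of |-12*x/pi + 6*sin(x)|.
∫[0,pi/2] (-12*x/pi + 6*sin(x)) dx = 6 - 3*pi/2.

6 - 3*pi/2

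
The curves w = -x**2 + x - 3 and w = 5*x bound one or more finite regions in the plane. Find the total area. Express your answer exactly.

4/3

Set the curves equal: -x**2 + x - 3 = 5*x, so -x**2 - 4*x - 3 = 0, which factors as -(x + 1)*(x + 3) = 0. The curves meet at x = -3, -1.
On [-3, -1], w = -x**2 + x - 3 is on top; that piece has area ∫[-3,-1] (-x**2 - 4*x - 3) dx = 4/3.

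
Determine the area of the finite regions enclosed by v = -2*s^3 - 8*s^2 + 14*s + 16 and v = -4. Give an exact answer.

937/6

Set the curves equal: -2*s^3 - 8*s^2 + 14*s + 16 = -4, so -2*s^3 - 8*s^2 + 14*s + 20 = 0, which factors as -2*(s - 2)*(s + 1)*(s + 5) = 0. The curves meet at s = -5, -1, 2.
On [-5, -1], v = -4 is on top; that piece has area ∫[-5,-1] (-(-2*s^3 - 8*s^2 + 14*s + 20)) ds = 320/3.
On [-1, 2], v = -2*s^3 - 8*s^2 + 14*s + 16 is on top; that piece has area ∫[-1,2] (-2*s^3 - 8*s^2 + 14*s + 20) ds = 99/2.
Total enclosed area = 320/3 + 99/2 = 937/6.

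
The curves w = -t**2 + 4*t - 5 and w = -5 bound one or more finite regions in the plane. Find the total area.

32/3

Set the curves equal: -t**2 + 4*t - 5 = -5, so -t**2 + 4*t = 0, which factors as -t*(t - 4) = 0. The curves meet at t = 0, 4.
On [0, 4], w = -t**2 + 4*t - 5 is on top; that piece has area ∫[0,4] (-t**2 + 4*t) dt = 32/3.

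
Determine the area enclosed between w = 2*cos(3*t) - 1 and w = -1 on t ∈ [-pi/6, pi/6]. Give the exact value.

On [-pi/6, pi/6], (2*cos(3*t) - 1) - (-1) = 2*cos(3*t) is ≥ 0 throughout, so the area is a single integral of |2*cos(3*t)|.
∫[-pi/6,pi/6] (2*cos(3*t)) dt = 4/3.

4/3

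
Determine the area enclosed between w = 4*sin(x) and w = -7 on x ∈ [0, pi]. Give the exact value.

On [0, pi], (4*sin(x)) - (-7) = 4*sin(x) + 7 is ≥ 0 throughout, so the area is a single integral of |4*sin(x) + 7|.
∫[0,pi] (4*sin(x) + 7) dx = 8 + 7*pi.

8 + 7*pi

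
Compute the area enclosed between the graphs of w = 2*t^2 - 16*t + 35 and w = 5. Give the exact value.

Set the curves equal: 2*t^2 - 16*t + 35 = 5, so 2*t^2 - 16*t + 30 = 0, which factors as 2*(t - 5)*(t - 3) = 0. The curves meet at t = 3, 5.
On [3, 5], w = 5 is on top; that piece has area ∫[3,5] (-(2*t^2 - 16*t + 30)) dt = 8/3.

8/3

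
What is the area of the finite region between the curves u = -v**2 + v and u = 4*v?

Both boundary curves give u as a function of v, so integrate with respect to v. Setting them equal: -v**2 - 3*v = 0, i.e. -v*(v + 3) = 0, so they meet at v = -3, 0.
For v in [-3, 0], u = -v**2 + v is on the right; area = ∫[-3,0] (-v**2 - 3*v) dv = 9/2.

9/2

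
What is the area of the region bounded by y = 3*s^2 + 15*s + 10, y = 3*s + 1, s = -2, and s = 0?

The difference (3*s^2 + 15*s + 10) - (3*s + 1) = 3*s^2 + 12*s + 9 changes sign at s = -1 inside [-2, 0], so split the integral there.
∫[-2,-1] (3*s^2 + 12*s + 9) ds = -2; the area of that piece is 2.
∫[-1,0] (3*s^2 + 12*s + 9) ds = 4.
Total area = 2 + 4 = 6.

6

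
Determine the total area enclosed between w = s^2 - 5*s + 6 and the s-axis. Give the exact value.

1/6

The curve meets the s-axis where s^2 - 5*s + 6 = 0, i.e. (s - 3)*(s - 2) = 0, at s = 2, 3.
On [2, 3] the curve lies below the axis; ∫[2,3] (s^2 - 5*s + 6) ds = -1/6, giving area 1/6.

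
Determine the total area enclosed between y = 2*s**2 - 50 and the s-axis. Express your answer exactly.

1000/3

The curve meets the s-axis where 2*s**2 - 50 = 0, i.e. 2*(s - 5)*(s + 5) = 0, at s = -5, 5.
On [-5, 5] the curve lies below the axis; ∫[-5,5] (2*s**2 - 50) ds = -1000/3, giving area 1000/3.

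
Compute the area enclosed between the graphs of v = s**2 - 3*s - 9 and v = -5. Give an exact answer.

125/6

Set the curves equal: s**2 - 3*s - 9 = -5, so s**2 - 3*s - 4 = 0, which factors as (s - 4)*(s + 1) = 0. The curves meet at s = -1, 4.
On [-1, 4], v = -5 is on top; that piece has area ∫[-1,4] (-(s**2 - 3*s - 4)) ds = 125/6.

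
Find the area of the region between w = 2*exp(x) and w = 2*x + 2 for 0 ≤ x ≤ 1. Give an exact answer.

-5 + 2*exp(1)

On [0, 1], (2*exp(x)) - (2*x + 2) = -2*x + 2*exp(x) - 2 is ≥ 0 throughout, so the area is a single integral of |-2*x + 2*exp(x) - 2|.
∫[0,1] (-2*x + 2*exp(x) - 2) dx = -5 + 2*exp(1).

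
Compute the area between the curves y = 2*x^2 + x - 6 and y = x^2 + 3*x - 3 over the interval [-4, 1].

The difference (2*x^2 + x - 6) - (x^2 + 3*x - 3) = x^2 - 2*x - 3 changes sign at x = -1 inside [-4, 1], so split the integral there.
∫[-4,-1] (x^2 - 2*x - 3) dx = 27.
∫[-1,1] (x^2 - 2*x - 3) dx = -16/3; the area of that piece is 16/3.
Total area = 27 + 16/3 = 97/3.

97/3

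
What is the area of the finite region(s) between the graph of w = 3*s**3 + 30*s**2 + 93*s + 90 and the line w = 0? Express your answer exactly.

37/4

The curve meets the s-axis where 3*s**3 + 30*s**2 + 93*s + 90 = 0, i.e. 3*(s + 2)*(s + 3)*(s + 5) = 0, at s = -5, -3, -2.
On [-5, -3] the curve lies above the axis; ∫[-5,-3] (3*s**3 + 30*s**2 + 93*s + 90) ds = 8, giving area 8.
On [-3, -2] the curve lies below the axis; ∫[-3,-2] (3*s**3 + 30*s**2 + 93*s + 90) ds = -5/4, giving area 5/4.
Total area = 8 + 5/4 = 37/4.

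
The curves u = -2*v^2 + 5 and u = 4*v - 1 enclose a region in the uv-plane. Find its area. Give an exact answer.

64/3

Both boundary curves give u as a function of v, so integrate with respect to v. Setting them equal: -2*v^2 - 4*v + 6 = 0, i.e. -2*(v - 1)*(v + 3) = 0, so they meet at v = -3, 1.
For v in [-3, 1], u = -2*v^2 + 5 is on the right; area = ∫[-3,1] (-2*v^2 - 4*v + 6) dv = 64/3.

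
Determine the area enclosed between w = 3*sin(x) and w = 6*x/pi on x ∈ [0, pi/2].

3 - 3*pi/4

On [0, pi/2], (3*sin(x)) - (6*x/pi) = -6*x/pi + 3*sin(x) is ≥ 0 throughout, so the area is a single integral of |-6*x/pi + 3*sin(x)|.
∫[0,pi/2] (-6*x/pi + 3*sin(x)) dx = 3 - 3*pi/4.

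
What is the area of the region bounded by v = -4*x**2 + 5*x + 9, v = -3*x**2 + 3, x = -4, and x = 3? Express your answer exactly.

The difference (-4*x**2 + 5*x + 9) - (-3*x**2 + 3) = -x**2 + 5*x + 6 changes sign at x = -1 inside [-4, 3], so split the integral there.
∫[-4,-1] (-x**2 + 5*x + 6) dx = -81/2; the area of that piece is 81/2.
∫[-1,3] (-x**2 + 5*x + 6) dx = 104/3.
Total area = 81/2 + 104/3 = 451/6.

451/6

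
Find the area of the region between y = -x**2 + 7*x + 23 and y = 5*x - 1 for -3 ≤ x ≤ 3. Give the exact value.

126

On [-3, 3], (-x**2 + 7*x + 23) - (5*x - 1) = -x**2 + 2*x + 24 is ≥ 0 throughout, so the area is a single integral of |-x**2 + 2*x + 24|.
∫[-3,3] (-x**2 + 2*x + 24) dx = 126.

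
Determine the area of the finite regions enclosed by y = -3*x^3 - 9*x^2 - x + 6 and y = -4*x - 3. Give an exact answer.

24

Set the curves equal: -3*x^3 - 9*x^2 - x + 6 = -4*x - 3, so -3*x^3 - 9*x^2 + 3*x + 9 = 0, which factors as -3*(x - 1)*(x + 1)*(x + 3) = 0. The curves meet at x = -3, -1, 1.
On [-3, -1], y = -4*x - 3 is on top; that piece has area ∫[-3,-1] (-(-3*x^3 - 9*x^2 + 3*x + 9)) dx = 12.
On [-1, 1], y = -3*x^3 - 9*x^2 - x + 6 is on top; that piece has area ∫[-1,1] (-3*x^3 - 9*x^2 + 3*x + 9) dx = 12.
Total enclosed area = 12 + 12 = 24.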